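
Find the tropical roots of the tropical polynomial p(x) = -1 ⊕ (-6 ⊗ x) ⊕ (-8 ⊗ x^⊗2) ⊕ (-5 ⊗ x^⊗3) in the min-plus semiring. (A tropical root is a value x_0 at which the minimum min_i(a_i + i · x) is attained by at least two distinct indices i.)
Roots: {-3, 2, 5}

Each tropical root is a break point of the lower envelope of the lines y = a_i + i · x (there are 4 lines, with slopes 0, 1, ..., 3). Only the lines that attain the minimum somewhere contribute to roots; other lines are dominated. Here the surviving (envelope) indices are i = 3, i = 2, i = 1, i = 0.
Intersections between consecutive envelope lines give the roots: for adjacent envelope indices i < j the intersection is x = (a_i − a_j) / (j − i). Reading off the sorted break points: {-3, 2, 5}.
Verification: at each break x_0, at least two indices attain the minimum of min_i(a_i + i · x_0).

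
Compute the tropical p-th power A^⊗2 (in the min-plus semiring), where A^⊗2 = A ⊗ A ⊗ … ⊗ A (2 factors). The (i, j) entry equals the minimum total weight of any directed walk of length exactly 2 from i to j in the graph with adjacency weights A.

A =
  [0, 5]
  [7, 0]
A^⊗2 =
  [0, 5]
  [7, 0]

Each entry (A^⊗2)_ij equals the minimum over all length-2 walks i = v_0 → v_1 → … → v_2 = j of Σ_t A[v_t][v_{t+1}]. For example, for (i, j) = (0, 1) we minimise over 2 possible intermediate vertex sequences; the minimum is 5, attained along the walk 0 → 0 → 1.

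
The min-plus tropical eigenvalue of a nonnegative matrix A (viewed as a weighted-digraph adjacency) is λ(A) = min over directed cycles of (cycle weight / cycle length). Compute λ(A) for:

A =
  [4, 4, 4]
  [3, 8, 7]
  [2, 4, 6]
λ(A) = 3

Enumerate directed cycles and compute their means (weight / length). Sample:
  cycle 0 → 0: weight = 4, length = 1, mean = 4/1 ≈ 4.000
  cycle 1 → 1: weight = 8, length = 1, mean = 8/1 ≈ 8.000
  cycle 2 → 2: weight = 6, length = 1, mean = 6/1 ≈ 6.000
  cycle 0 → 1 → 0: weight = 7, length = 2, mean = 7/2 ≈ 3.500
  cycle 0 → 2 → 0: weight = 6, length = 2, mean = 6/2 ≈ 3.000
  cycle 1 → 0 → 1: weight = 7, length = 2, mean = 7/2 ≈ 3.500
Minimum mean = 3.000, attained e.g. along the cycle 0 → 2 → 0 with weight 6 and length 2. So λ(A) = 6/2 = 3.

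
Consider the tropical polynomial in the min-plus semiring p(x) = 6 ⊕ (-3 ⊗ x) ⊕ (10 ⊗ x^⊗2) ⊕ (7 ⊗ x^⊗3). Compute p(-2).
p(-2) = -5

A tropical monomial a ⊗ x^⊗i evaluates to a + i · x. Evaluating each term at x = -2:
  Term 0 contributes 6 + 0 · -2 = 6
  Term 1 contributes -3 + 1 · -2 = -5
  Term 2 contributes 10 + 2 · -2 = 6
  Term 3 contributes 7 + 3 · -2 = 1
p(-2) = ⊕ of these = min[6, -5, 6, 1] = -5.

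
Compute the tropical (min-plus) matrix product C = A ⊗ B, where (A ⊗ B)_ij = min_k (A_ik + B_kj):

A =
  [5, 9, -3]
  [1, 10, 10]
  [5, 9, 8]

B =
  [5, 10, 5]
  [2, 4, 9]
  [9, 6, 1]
A ⊗ B =
  [6, 3, -2]
  [6, 11, 6]
  [10, 13, 9]

Apply the min-plus product entry-by-entry:
  C[0][0] = min over k of (A[0][0] + B[0][0] = 5 + 5 = 10, A[0][1] + B[1][0] = 9 + 2 = 11, A[0][2] + B[2][0] = -3 + 9 = 6) = 6 (attained at k = 2)
  C[0][1] = min over k of (A[0][0] + B[0][1] = 5 + 10 = 15, A[0][1] + B[1][1] = 9 + 4 = 13, A[0][2] + B[2][1] = -3 + 6 = 3) = 3 (attained at k = 2)
  C[0][2] = min over k of (A[0][0] + B[0][2] = 5 + 5 = 10, A[0][1] + B[1][2] = 9 + 9 = 18, A[0][2] + B[2][2] = -3 + 1 = -2) = -2 (attained at k = 2)
  C[1][0] = min over k of (A[1][0] + B[0][0] = 1 + 5 = 6, A[1][1] + B[1][0] = 10 + 2 = 12, A[1][2] + B[2][0] = 10 + 9 = 19) = 6 (attained at k = 0)
  C[1][1] = min over k of (A[1][0] + B[0][1] = 1 + 10 = 11, A[1][1] + B[1][1] = 10 + 4 = 14, A[1][2] + B[2][1] = 10 + 6 = 16) = 11 (attained at k = 0)
  C[1][2] = min over k of (A[1][0] + B[0][2] = 1 + 5 = 6, A[1][1] + B[1][2] = 10 + 9 = 19, A[1][2] + B[2][2] = 10 + 1 = 11) = 6 (attained at k = 0)
  C[2][0] = min over k of (A[2][0] + B[0][0] = 5 + 5 = 10, A[2][1] + B[1][0] = 9 + 2 = 11, A[2][2] + B[2][0] = 8 + 9 = 17) = 10 (attained at k = 0)
  C[2][1] = min over k of (A[2][0] + B[0][1] = 5 + 10 = 15, A[2][1] + B[1][1] = 9 + 4 = 13, A[2][2] + B[2][1] = 8 + 6 = 14) = 13 (attained at k = 1)
  C[2][2] = min over k of (A[2][0] + B[0][2] = 5 + 5 = 10, A[2][1] + B[1][2] = 9 + 9 = 18, A[2][2] + B[2][2] = 8 + 1 = 9) = 9 (attained at k = 2)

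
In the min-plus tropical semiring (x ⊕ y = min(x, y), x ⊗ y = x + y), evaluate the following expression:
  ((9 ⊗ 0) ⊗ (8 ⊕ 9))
((9 ⊗ 0) ⊗ (8 ⊕ 9)) = 17

Expand innermost to outermost. Recall ⊕ takes the minimum of its arguments and ⊗ takes their sum. Working out the expression ((9 ⊗ 0) ⊗ (8 ⊕ 9)) gives 17.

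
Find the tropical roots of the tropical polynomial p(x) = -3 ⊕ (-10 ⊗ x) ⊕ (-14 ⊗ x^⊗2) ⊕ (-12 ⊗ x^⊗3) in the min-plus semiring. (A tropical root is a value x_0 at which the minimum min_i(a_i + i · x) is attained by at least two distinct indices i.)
Roots: {-2, 4, 7}

Each tropical root is a break point of the lower envelope of the lines y = a_i + i · x (there are 4 lines, with slopes 0, 1, ..., 3). Only the lines that attain the minimum somewhere contribute to roots; other lines are dominated. Here the surviving (envelope) indices are i = 3, i = 2, i = 1, i = 0.
Intersections between consecutive envelope lines give the roots: for adjacent envelope indices i < j the intersection is x = (a_i − a_j) / (j − i). Reading off the sorted break points: {-2, 4, 7}.
Verification: at each break x_0, at least two indices attain the minimum of min_i(a_i + i · x_0).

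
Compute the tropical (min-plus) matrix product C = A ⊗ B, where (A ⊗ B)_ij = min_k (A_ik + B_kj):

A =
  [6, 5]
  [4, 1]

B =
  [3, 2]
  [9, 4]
A ⊗ B =
  [9, 8]
  [7, 5]

Apply the min-plus product entry-by-entry:
  C[0][0] = min over k of (A[0][0] + B[0][0] = 6 + 3 = 9, A[0][1] + B[1][0] = 5 + 9 = 14) = 9 (attained at k = 0)
  C[0][1] = min over k of (A[0][0] + B[0][1] = 6 + 2 = 8, A[0][1] + B[1][1] = 5 + 4 = 9) = 8 (attained at k = 0)
  C[1][0] = min over k of (A[1][0] + B[0][0] = 4 + 3 = 7, A[1][1] + B[1][0] = 1 + 9 = 10) = 7 (attained at k = 0)
  C[1][1] = min over k of (A[1][0] + B[0][1] = 4 + 2 = 6, A[1][1] + B[1][1] = 1 + 4 = 5) = 5 (attained at k = 1)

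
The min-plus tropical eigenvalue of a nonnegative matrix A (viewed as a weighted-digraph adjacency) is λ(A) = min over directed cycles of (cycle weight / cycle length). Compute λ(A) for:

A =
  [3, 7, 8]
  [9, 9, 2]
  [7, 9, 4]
λ(A) = 3

Enumerate directed cycles and compute their means (weight / length). Sample:
  cycle 0 → 0: weight = 3, length = 1, mean = 3/1 ≈ 3.000
  cycle 1 → 1: weight = 9, length = 1, mean = 9/1 ≈ 9.000
  cycle 2 → 2: weight = 4, length = 1, mean = 4/1 ≈ 4.000
  cycle 0 → 1 → 0: weight = 16, length = 2, mean = 16/2 ≈ 8.000
  cycle 0 → 2 → 0: weight = 15, length = 2, mean = 15/2 ≈ 7.500
  cycle 1 → 0 → 1: weight = 16, length = 2, mean = 16/2 ≈ 8.000
Minimum mean = 3.000, attained e.g. along the cycle 0 → 0 with weight 3 and length 1. So λ(A) = 3/1 = 3.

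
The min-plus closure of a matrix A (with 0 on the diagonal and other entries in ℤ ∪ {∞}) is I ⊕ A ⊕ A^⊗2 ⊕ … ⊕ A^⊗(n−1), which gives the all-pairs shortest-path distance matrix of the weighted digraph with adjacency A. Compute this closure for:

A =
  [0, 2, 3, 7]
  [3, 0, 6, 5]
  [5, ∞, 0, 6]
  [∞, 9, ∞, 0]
Closure =
  [0, 2, 3, 7]
  [3, 0, 6, 5]
  [5, 7, 0, 6]
  [12, 9, 15, 0]

This is the Floyd-Warshall all-pairs shortest-path computation. For each intermediate vertex k = 0, 1, …, 3, update dist[i][j] ← min(dist[i][j], dist[i][k] + dist[k][j]). The final matrix gives, for each (i, j), the minimum total weight of any directed path from i to j (possibly empty when i = j).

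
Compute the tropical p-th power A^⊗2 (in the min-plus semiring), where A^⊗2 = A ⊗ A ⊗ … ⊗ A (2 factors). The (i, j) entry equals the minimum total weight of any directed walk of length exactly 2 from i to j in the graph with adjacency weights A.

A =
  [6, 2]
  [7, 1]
A^⊗2 =
  [9, 3]
  [8, 2]

Each entry (A^⊗2)_ij equals the minimum over all length-2 walks i = v_0 → v_1 → … → v_2 = j of Σ_t A[v_t][v_{t+1}]. For example, for (i, j) = (0, 1) we minimise over 2 possible intermediate vertex sequences; the minimum is 3, attained along the walk 0 → 1 → 1.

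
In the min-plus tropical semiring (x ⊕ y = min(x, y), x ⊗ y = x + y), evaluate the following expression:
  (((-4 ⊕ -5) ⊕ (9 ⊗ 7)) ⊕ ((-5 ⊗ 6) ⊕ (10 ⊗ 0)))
(((-4 ⊕ -5) ⊕ (9 ⊗ 7)) ⊕ ((-5 ⊗ 6) ⊕ (10 ⊗ 0))) = -5

Expand innermost to outermost. Recall ⊕ takes the minimum of its arguments and ⊗ takes their sum. Working out the expression (((-4 ⊕ -5) ⊕ (9 ⊗ 7)) ⊕ ((-5 ⊗ 6) ⊕ (10 ⊗ 0))) gives -5.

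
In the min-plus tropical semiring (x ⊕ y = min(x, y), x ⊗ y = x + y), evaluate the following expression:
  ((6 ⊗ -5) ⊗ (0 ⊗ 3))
((6 ⊗ -5) ⊗ (0 ⊗ 3)) = 4

Expand innermost to outermost. Recall ⊕ takes the minimum of its arguments and ⊗ takes their sum. Working out the expression ((6 ⊗ -5) ⊗ (0 ⊗ 3)) gives 4.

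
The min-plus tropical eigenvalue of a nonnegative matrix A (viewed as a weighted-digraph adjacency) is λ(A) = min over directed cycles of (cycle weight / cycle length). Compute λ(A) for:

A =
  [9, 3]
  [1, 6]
λ(A) = 2

Enumerate directed cycles and compute their means (weight / length). Sample:
  cycle 0 → 0: weight = 9, length = 1, mean = 9/1 ≈ 9.000
  cycle 1 → 1: weight = 6, length = 1, mean = 6/1 ≈ 6.000
  cycle 0 → 1 → 0: weight = 4, length = 2, mean = 4/2 ≈ 2.000
  cycle 1 → 0 → 1: weight = 4, length = 2, mean = 4/2 ≈ 2.000
Minimum mean = 2.000, attained e.g. along the cycle 0 → 1 → 0 with weight 4 and length 2. So λ(A) = 4/2 = 2.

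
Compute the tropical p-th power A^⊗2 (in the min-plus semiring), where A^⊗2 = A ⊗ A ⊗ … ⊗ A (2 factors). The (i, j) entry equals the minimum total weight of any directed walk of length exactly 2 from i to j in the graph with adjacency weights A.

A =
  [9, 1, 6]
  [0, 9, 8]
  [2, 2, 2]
A^⊗2 =
  [1, 8, 8]
  [9, 1, 6]
  [2, 3, 4]

Each entry (A^⊗2)_ij equals the minimum over all length-2 walks i = v_0 → v_1 → … → v_2 = j of Σ_t A[v_t][v_{t+1}]. For example, for (i, j) = (0, 2) we minimise over 3 possible intermediate vertex sequences; the minimum is 8, attained along the walk 0 → 2 → 2.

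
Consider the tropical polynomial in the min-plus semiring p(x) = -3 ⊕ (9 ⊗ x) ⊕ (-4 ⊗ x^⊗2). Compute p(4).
p(4) = -3

A tropical monomial a ⊗ x^⊗i evaluates to a + i · x. Evaluating each term at x = 4:
  Term 0 contributes -3 + 0 · 4 = -3
  Term 1 contributes 9 + 1 · 4 = 13
  Term 2 contributes -4 + 2 · 4 = 4
p(4) = ⊕ of these = min[-3, 13, 4] = -3.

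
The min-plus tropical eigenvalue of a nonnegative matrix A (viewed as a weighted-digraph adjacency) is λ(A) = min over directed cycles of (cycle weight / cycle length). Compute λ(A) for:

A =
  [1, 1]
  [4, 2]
λ(A) = 1

Enumerate directed cycles and compute their means (weight / length). Sample:
  cycle 0 → 0: weight = 1, length = 1, mean = 1/1 ≈ 1.000
  cycle 1 → 1: weight = 2, length = 1, mean = 2/1 ≈ 2.000
  cycle 0 → 1 → 0: weight = 5, length = 2, mean = 5/2 ≈ 2.500
  cycle 1 → 0 → 1: weight = 5, length = 2, mean = 5/2 ≈ 2.500
Minimum mean = 1.000, attained e.g. along the cycle 0 → 0 with weight 1 and length 1. So λ(A) = 1/1 = 1.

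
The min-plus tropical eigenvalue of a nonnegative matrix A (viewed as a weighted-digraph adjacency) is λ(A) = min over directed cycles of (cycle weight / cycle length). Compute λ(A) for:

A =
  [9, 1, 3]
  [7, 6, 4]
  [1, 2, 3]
λ(A) = 2

Enumerate directed cycles and compute their means (weight / length). Sample:
  cycle 0 → 0: weight = 9, length = 1, mean = 9/1 ≈ 9.000
  cycle 1 → 1: weight = 6, length = 1, mean = 6/1 ≈ 6.000
  cycle 2 → 2: weight = 3, length = 1, mean = 3/1 ≈ 3.000
  cycle 0 → 1 → 0: weight = 8, length = 2, mean = 8/2 ≈ 4.000
  cycle 0 → 2 → 0: weight = 4, length = 2, mean = 4/2 ≈ 2.000
  cycle 1 → 0 → 1: weight = 8, length = 2, mean = 8/2 ≈ 4.000
Minimum mean = 2.000, attained e.g. along the cycle 0 → 2 → 0 with weight 4 and length 2. So λ(A) = 4/2 = 2.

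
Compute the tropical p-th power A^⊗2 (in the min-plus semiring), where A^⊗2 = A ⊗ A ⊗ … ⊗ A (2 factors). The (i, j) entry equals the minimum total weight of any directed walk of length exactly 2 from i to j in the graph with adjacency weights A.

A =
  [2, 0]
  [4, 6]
A^⊗2 =
  [4, 2]
  [6, 4]

Each entry (A^⊗2)_ij equals the minimum over all length-2 walks i = v_0 → v_1 → … → v_2 = j of Σ_t A[v_t][v_{t+1}]. For example, for (i, j) = (0, 1) we minimise over 2 possible intermediate vertex sequences; the minimum is 2, attained along the walk 0 → 0 → 1.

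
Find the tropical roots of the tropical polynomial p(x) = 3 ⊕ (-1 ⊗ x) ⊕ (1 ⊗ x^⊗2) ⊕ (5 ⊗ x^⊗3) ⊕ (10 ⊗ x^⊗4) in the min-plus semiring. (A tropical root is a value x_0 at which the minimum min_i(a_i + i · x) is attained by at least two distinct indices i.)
Roots: {-5, -4, -2, 4}

Each tropical root is a break point of the lower envelope of the lines y = a_i + i · x (there are 5 lines, with slopes 0, 1, ..., 4). Only the lines that attain the minimum somewhere contribute to roots; other lines are dominated. Here the surviving (envelope) indices are i = 4, i = 3, i = 2, i = 1, i = 0.
Intersections between consecutive envelope lines give the roots: for adjacent envelope indices i < j the intersection is x = (a_i − a_j) / (j − i). Reading off the sorted break points: {-5, -4, -2, 4}.
Verification: at each break x_0, at least two indices attain the minimum of min_i(a_i + i · x_0).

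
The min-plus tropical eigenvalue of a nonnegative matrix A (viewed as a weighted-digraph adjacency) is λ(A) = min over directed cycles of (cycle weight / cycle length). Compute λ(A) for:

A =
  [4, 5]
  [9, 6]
λ(A) = 4

Enumerate directed cycles and compute their means (weight / length). Sample:
  cycle 0 → 0: weight = 4, length = 1, mean = 4/1 ≈ 4.000
  cycle 1 → 1: weight = 6, length = 1, mean = 6/1 ≈ 6.000
  cycle 0 → 1 → 0: weight = 14, length = 2, mean = 14/2 ≈ 7.000
  cycle 1 → 0 → 1: weight = 14, length = 2, mean = 14/2 ≈ 7.000
Minimum mean = 4.000, attained e.g. along the cycle 0 → 0 with weight 4 and length 1. So λ(A) = 4/1 = 4.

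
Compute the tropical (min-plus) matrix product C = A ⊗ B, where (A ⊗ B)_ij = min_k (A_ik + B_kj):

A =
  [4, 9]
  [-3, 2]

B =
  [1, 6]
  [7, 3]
A ⊗ B =
  [5, 10]
  [-2, 3]

Apply the min-plus product entry-by-entry:
  C[0][0] = min over k of (A[0][0] + B[0][0] = 4 + 1 = 5, A[0][1] + B[1][0] = 9 + 7 = 16) = 5 (attained at k = 0)
  C[0][1] = min over k of (A[0][0] + B[0][1] = 4 + 6 = 10, A[0][1] + B[1][1] = 9 + 3 = 12) = 10 (attained at k = 0)
  C[1][0] = min over k of (A[1][0] + B[0][0] = -3 + 1 = -2, A[1][1] + B[1][0] = 2 + 7 = 9) = -2 (attained at k = 0)
  C[1][1] = min over k of (A[1][0] + B[0][1] = -3 + 6 = 3, A[1][1] + B[1][1] = 2 + 3 = 5) = 3 (attained at k = 0)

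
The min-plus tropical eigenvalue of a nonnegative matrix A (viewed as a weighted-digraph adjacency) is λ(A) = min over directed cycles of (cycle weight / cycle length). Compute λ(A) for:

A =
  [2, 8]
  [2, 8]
λ(A) = 2

Enumerate directed cycles and compute their means (weight / length). Sample:
  cycle 0 → 0: weight = 2, length = 1, mean = 2/1 ≈ 2.000
  cycle 1 → 1: weight = 8, length = 1, mean = 8/1 ≈ 8.000
  cycle 0 → 1 → 0: weight = 10, length = 2, mean = 10/2 ≈ 5.000
  cycle 1 → 0 → 1: weight = 10, length = 2, mean = 10/2 ≈ 5.000
Minimum mean = 2.000, attained e.g. along the cycle 0 → 0 with weight 2 and length 1. So λ(A) = 2/1 = 2.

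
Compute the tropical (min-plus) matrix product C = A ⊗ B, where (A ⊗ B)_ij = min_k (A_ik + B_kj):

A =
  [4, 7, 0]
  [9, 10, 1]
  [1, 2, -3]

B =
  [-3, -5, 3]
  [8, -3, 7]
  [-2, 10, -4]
A ⊗ B =
  [-2, -1, -4]
  [-1, 4, -3]
  [-5, -4, -7]

Apply the min-plus product entry-by-entry:
  C[0][0] = min over k of (A[0][0] + B[0][0] = 4 + -3 = 1, A[0][1] + B[1][0] = 7 + 8 = 15, A[0][2] + B[2][0] = 0 + -2 = -2) = -2 (attained at k = 2)
  C[0][1] = min over k of (A[0][0] + B[0][1] = 4 + -5 = -1, A[0][1] + B[1][1] = 7 + -3 = 4, A[0][2] + B[2][1] = 0 + 10 = 10) = -1 (attained at k = 0)
  C[0][2] = min over k of (A[0][0] + B[0][2] = 4 + 3 = 7, A[0][1] + B[1][2] = 7 + 7 = 14, A[0][2] + B[2][2] = 0 + -4 = -4) = -4 (attained at k = 2)
  C[1][0] = min over k of (A[1][0] + B[0][0] = 9 + -3 = 6, A[1][1] + B[1][0] = 10 + 8 = 18, A[1][2] + B[2][0] = 1 + -2 = -1) = -1 (attained at k = 2)
  C[1][1] = min over k of (A[1][0] + B[0][1] = 9 + -5 = 4, A[1][1] + B[1][1] = 10 + -3 = 7, A[1][2] + B[2][1] = 1 + 10 = 11) = 4 (attained at k = 0)
  C[1][2] = min over k of (A[1][0] + B[0][2] = 9 + 3 = 12, A[1][1] + B[1][2] = 10 + 7 = 17, A[1][2] + B[2][2] = 1 + -4 = -3) = -3 (attained at k = 2)
  C[2][0] = min over k of (A[2][0] + B[0][0] = 1 + -3 = -2, A[2][1] + B[1][0] = 2 + 8 = 10, A[2][2] + B[2][0] = -3 + -2 = -5) = -5 (attained at k = 2)
  C[2][1] = min over k of (A[2][0] + B[0][1] = 1 + -5 = -4, A[2][1] + B[1][1] = 2 + -3 = -1, A[2][2] + B[2][1] = -3 + 10 = 7) = -4 (attained at k = 0)
  C[2][2] = min over k of (A[2][0] + B[0][2] = 1 + 3 = 4, A[2][1] + B[1][2] = 2 + 7 = 9, A[2][2] + B[2][2] = -3 + -4 = -7) = -7 (attained at k = 2)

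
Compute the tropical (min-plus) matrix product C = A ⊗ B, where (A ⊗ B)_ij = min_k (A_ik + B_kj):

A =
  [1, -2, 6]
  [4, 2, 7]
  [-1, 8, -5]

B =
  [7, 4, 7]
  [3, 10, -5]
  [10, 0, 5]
A ⊗ B =
  [1, 5, -7]
  [5, 7, -3]
  [5, -5, 0]

Apply the min-plus product entry-by-entry:
  C[0][0] = min over k of (A[0][0] + B[0][0] = 1 + 7 = 8, A[0][1] + B[1][0] = -2 + 3 = 1, A[0][2] + B[2][0] = 6 + 10 = 16) = 1 (attained at k = 1)
  C[0][1] = min over k of (A[0][0] + B[0][1] = 1 + 4 = 5, A[0][1] + B[1][1] = -2 + 10 = 8, A[0][2] + B[2][1] = 6 + 0 = 6) = 5 (attained at k = 0)
  C[0][2] = min over k of (A[0][0] + B[0][2] = 1 + 7 = 8, A[0][1] + B[1][2] = -2 + -5 = -7, A[0][2] + B[2][2] = 6 + 5 = 11) = -7 (attained at k = 1)
  C[1][0] = min over k of (A[1][0] + B[0][0] = 4 + 7 = 11, A[1][1] + B[1][0] = 2 + 3 = 5, A[1][2] + B[2][0] = 7 + 10 = 17) = 5 (attained at k = 1)
  C[1][1] = min over k of (A[1][0] + B[0][1] = 4 + 4 = 8, A[1][1] + B[1][1] = 2 + 10 = 12, A[1][2] + B[2][1] = 7 + 0 = 7) = 7 (attained at k = 2)
  C[1][2] = min over k of (A[1][0] + B[0][2] = 4 + 7 = 11, A[1][1] + B[1][2] = 2 + -5 = -3, A[1][2] + B[2][2] = 7 + 5 = 12) = -3 (attained at k = 1)
  C[2][0] = min over k of (A[2][0] + B[0][0] = -1 + 7 = 6, A[2][1] + B[1][0] = 8 + 3 = 11, A[2][2] + B[2][0] = -5 + 10 = 5) = 5 (attained at k = 2)
  C[2][1] = min over k of (A[2][0] + B[0][1] = -1 + 4 = 3, A[2][1] + B[1][1] = 8 + 10 = 18, A[2][2] + B[2][1] = -5 + 0 = -5) = -5 (attained at k = 2)
  C[2][2] = min over k of (A[2][0] + B[0][2] = -1 + 7 = 6, A[2][1] + B[1][2] = 8 + -5 = 3, A[2][2] + B[2][2] = -5 + 5 = 0) = 0 (attained at k = 2)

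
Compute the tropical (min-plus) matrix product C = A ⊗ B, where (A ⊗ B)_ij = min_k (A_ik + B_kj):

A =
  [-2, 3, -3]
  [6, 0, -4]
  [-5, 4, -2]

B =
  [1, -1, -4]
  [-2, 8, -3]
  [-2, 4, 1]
A ⊗ B =
  [-5, -3, -6]
  [-6, 0, -3]
  [-4, -6, -9]

Apply the min-plus product entry-by-entry:
  C[0][0] = min over k of (A[0][0] + B[0][0] = -2 + 1 = -1, A[0][1] + B[1][0] = 3 + -2 = 1, A[0][2] + B[2][0] = -3 + -2 = -5) = -5 (attained at k = 2)
  C[0][1] = min over k of (A[0][0] + B[0][1] = -2 + -1 = -3, A[0][1] + B[1][1] = 3 + 8 = 11, A[0][2] + B[2][1] = -3 + 4 = 1) = -3 (attained at k = 0)
  C[0][2] = min over k of (A[0][0] + B[0][2] = -2 + -4 = -6, A[0][1] + B[1][2] = 3 + -3 = 0, A[0][2] + B[2][2] = -3 + 1 = -2) = -6 (attained at k = 0)
  C[1][0] = min over k of (A[1][0] + B[0][0] = 6 + 1 = 7, A[1][1] + B[1][0] = 0 + -2 = -2, A[1][2] + B[2][0] = -4 + -2 = -6) = -6 (attained at k = 2)
  C[1][1] = min over k of (A[1][0] + B[0][1] = 6 + -1 = 5, A[1][1] + B[1][1] = 0 + 8 = 8, A[1][2] + B[2][1] = -4 + 4 = 0) = 0 (attained at k = 2)
  C[1][2] = min over k of (A[1][0] + B[0][2] = 6 + -4 = 2, A[1][1] + B[1][2] = 0 + -3 = -3, A[1][2] + B[2][2] = -4 + 1 = -3) = -3 (attained at k = 1)
  C[2][0] = min over k of (A[2][0] + B[0][0] = -5 + 1 = -4, A[2][1] + B[1][0] = 4 + -2 = 2, A[2][2] + B[2][0] = -2 + -2 = -4) = -4 (attained at k = 0)
  C[2][1] = min over k of (A[2][0] + B[0][1] = -5 + -1 = -6, A[2][1] + B[1][1] = 4 + 8 = 12, A[2][2] + B[2][1] = -2 + 4 = 2) = -6 (attained at k = 0)
  C[2][2] = min over k of (A[2][0] + B[0][2] = -5 + -4 = -9, A[2][1] + B[1][2] = 4 + -3 = 1, A[2][2] + B[2][2] = -2 + 1 = -1) = -9 (attained at k = 0)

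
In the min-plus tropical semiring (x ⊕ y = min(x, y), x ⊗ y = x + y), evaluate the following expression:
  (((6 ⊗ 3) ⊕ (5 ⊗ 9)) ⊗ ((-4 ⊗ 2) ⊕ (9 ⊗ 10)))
(((6 ⊗ 3) ⊕ (5 ⊗ 9)) ⊗ ((-4 ⊗ 2) ⊕ (9 ⊗ 10))) = 7

Expand innermost to outermost. Recall ⊕ takes the minimum of its arguments and ⊗ takes their sum. Working out the expression (((6 ⊗ 3) ⊕ (5 ⊗ 9)) ⊗ ((-4 ⊗ 2) ⊕ (9 ⊗ 10))) gives 7.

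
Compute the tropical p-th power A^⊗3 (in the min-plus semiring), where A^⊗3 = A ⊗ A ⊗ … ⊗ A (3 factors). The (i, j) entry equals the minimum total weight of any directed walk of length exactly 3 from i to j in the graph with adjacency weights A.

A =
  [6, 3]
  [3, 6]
A^⊗3 =
  [12, 9]
  [9, 12]

Each entry (A^⊗3)_ij equals the minimum over all length-3 walks i = v_0 → v_1 → … → v_3 = j of Σ_t A[v_t][v_{t+1}]. For example, for (i, j) = (0, 1) we minimise over 4 possible intermediate vertex sequences; the minimum is 9, attained along the walk 0 → 1 → 0 → 1.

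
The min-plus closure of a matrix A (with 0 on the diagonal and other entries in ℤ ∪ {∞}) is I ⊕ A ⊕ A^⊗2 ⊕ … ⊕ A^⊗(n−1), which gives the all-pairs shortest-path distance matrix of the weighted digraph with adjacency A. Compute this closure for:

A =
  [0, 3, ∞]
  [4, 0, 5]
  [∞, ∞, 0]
Closure =
  [0, 3, 8]
  [4, 0, 5]
  [∞, ∞, 0]

This is the Floyd-Warshall all-pairs shortest-path computation. For each intermediate vertex k = 0, 1, …, 2, update dist[i][j] ← min(dist[i][j], dist[i][k] + dist[k][j]). The final matrix gives, for each (i, j), the minimum total weight of any directed path from i to j (possibly empty when i = j).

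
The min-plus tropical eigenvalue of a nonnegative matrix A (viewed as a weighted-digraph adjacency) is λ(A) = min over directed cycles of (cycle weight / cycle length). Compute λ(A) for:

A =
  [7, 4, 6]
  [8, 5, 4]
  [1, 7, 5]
λ(A) = 3

Enumerate directed cycles and compute their means (weight / length). Sample:
  cycle 0 → 0: weight = 7, length = 1, mean = 7/1 ≈ 7.000
  cycle 1 → 1: weight = 5, length = 1, mean = 5/1 ≈ 5.000
  cycle 2 → 2: weight = 5, length = 1, mean = 5/1 ≈ 5.000
  cycle 0 → 1 → 0: weight = 12, length = 2, mean = 12/2 ≈ 6.000
  cycle 0 → 2 → 0: weight = 7, length = 2, mean = 7/2 ≈ 3.500
  cycle 1 → 0 → 1: weight = 12, length = 2, mean = 12/2 ≈ 6.000
Minimum mean = 3.000, attained e.g. along the cycle 0 → 1 → 2 → 0 with weight 9 and length 3. So λ(A) = 9/3 = 3.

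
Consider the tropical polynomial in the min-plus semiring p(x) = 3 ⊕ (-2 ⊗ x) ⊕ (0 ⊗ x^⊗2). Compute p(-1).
p(-1) = -3

A tropical monomial a ⊗ x^⊗i evaluates to a + i · x. Evaluating each term at x = -1:
  Term 0 contributes 3 + 0 · -1 = 3
  Term 1 contributes -2 + 1 · -1 = -3
  Term 2 contributes 0 + 2 · -1 = -2
p(-1) = ⊕ of these = min[3, -3, -2] = -3.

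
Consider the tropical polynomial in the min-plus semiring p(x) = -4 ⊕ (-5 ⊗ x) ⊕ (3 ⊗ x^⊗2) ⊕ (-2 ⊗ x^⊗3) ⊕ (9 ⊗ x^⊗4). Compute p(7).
p(7) = -4

A tropical monomial a ⊗ x^⊗i evaluates to a + i · x. Evaluating each term at x = 7:
  Term 0 contributes -4 + 0 · 7 = -4
  Term 1 contributes -5 + 1 · 7 = 2
  Term 2 contributes 3 + 2 · 7 = 17
  Term 3 contributes -2 + 3 · 7 = 19
  Term 4 contributes 9 + 4 · 7 = 37
p(7) = ⊕ of these = min[-4, 2, 17, 19, 37] = -4.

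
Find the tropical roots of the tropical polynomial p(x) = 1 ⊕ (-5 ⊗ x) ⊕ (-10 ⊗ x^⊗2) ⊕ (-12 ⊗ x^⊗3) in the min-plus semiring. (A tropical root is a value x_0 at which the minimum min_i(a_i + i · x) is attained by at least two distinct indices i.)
Roots: {2, 5, 6}

Each tropical root is a break point of the lower envelope of the lines y = a_i + i · x (there are 4 lines, with slopes 0, 1, ..., 3). Only the lines that attain the minimum somewhere contribute to roots; other lines are dominated. Here the surviving (envelope) indices are i = 3, i = 2, i = 1, i = 0.
Intersections between consecutive envelope lines give the roots: for adjacent envelope indices i < j the intersection is x = (a_i − a_j) / (j − i). Reading off the sorted break points: {2, 5, 6}.
Verification: at each break x_0, at least two indices attain the minimum of min_i(a_i + i · x_0).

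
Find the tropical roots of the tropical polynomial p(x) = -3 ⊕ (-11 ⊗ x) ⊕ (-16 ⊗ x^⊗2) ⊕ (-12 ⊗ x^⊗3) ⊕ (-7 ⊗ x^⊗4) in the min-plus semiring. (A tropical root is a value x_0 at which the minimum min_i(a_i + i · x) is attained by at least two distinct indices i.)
Roots: {-5, -4, 5, 8}

Each tropical root is a break point of the lower envelope of the lines y = a_i + i · x (there are 5 lines, with slopes 0, 1, ..., 4). Only the lines that attain the minimum somewhere contribute to roots; other lines are dominated. Here the surviving (envelope) indices are i = 4, i = 3, i = 2, i = 1, i = 0.
Intersections between consecutive envelope lines give the roots: for adjacent envelope indices i < j the intersection is x = (a_i − a_j) / (j − i). Reading off the sorted break points: {-5, -4, 5, 8}.
Verification: at each break x_0, at least two indices attain the minimum of min_i(a_i + i · x_0).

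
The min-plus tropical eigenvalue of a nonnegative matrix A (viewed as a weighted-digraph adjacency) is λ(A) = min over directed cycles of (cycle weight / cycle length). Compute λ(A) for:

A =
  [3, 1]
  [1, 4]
λ(A) = 1

Enumerate directed cycles and compute their means (weight / length). Sample:
  cycle 0 → 0: weight = 3, length = 1, mean = 3/1 ≈ 3.000
  cycle 1 → 1: weight = 4, length = 1, mean = 4/1 ≈ 4.000
  cycle 0 → 1 → 0: weight = 2, length = 2, mean = 2/2 ≈ 1.000
  cycle 1 → 0 → 1: weight = 2, length = 2, mean = 2/2 ≈ 1.000
Minimum mean = 1.000, attained e.g. along the cycle 0 → 1 → 0 with weight 2 and length 2. So λ(A) = 2/2 = 1.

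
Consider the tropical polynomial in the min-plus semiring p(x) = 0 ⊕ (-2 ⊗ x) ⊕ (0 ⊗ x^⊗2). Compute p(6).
p(6) = 0

A tropical monomial a ⊗ x^⊗i evaluates to a + i · x. Evaluating each term at x = 6:
  Term 0 contributes 0 + 0 · 6 = 0
  Term 1 contributes -2 + 1 · 6 = 4
  Term 2 contributes 0 + 2 · 6 = 12
p(6) = ⊕ of these = min[0, 4, 12] = 0.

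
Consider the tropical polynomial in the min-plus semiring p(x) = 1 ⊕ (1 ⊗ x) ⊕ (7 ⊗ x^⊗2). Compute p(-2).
p(-2) = -1

A tropical monomial a ⊗ x^⊗i evaluates to a + i · x. Evaluating each term at x = -2:
  Term 0 contributes 1 + 0 · -2 = 1
  Term 1 contributes 1 + 1 · -2 = -1
  Term 2 contributes 7 + 2 · -2 = 3
p(-2) = ⊕ of these = min[1, -1, 3] = -1.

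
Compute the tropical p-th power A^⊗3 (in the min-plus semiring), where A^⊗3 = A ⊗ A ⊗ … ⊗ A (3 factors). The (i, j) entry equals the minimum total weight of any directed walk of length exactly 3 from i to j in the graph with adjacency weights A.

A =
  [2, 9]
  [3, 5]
A^⊗3 =
  [6, 13]
  [7, 14]

Each entry (A^⊗3)_ij equals the minimum over all length-3 walks i = v_0 → v_1 → … → v_3 = j of Σ_t A[v_t][v_{t+1}]. For example, for (i, j) = (0, 1) we minimise over 4 possible intermediate vertex sequences; the minimum is 13, attained along the walk 0 → 0 → 0 → 1.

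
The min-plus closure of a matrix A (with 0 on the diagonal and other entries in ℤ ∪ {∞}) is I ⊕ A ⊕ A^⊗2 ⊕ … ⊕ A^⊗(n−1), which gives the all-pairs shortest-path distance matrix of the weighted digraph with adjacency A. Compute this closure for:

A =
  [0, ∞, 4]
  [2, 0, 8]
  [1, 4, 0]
Closure =
  [0, 8, 4]
  [2, 0, 6]
  [1, 4, 0]

This is the Floyd-Warshall all-pairs shortest-path computation. For each intermediate vertex k = 0, 1, …, 2, update dist[i][j] ← min(dist[i][j], dist[i][k] + dist[k][j]). The final matrix gives, for each (i, j), the minimum total weight of any directed path from i to j (possibly empty when i = j).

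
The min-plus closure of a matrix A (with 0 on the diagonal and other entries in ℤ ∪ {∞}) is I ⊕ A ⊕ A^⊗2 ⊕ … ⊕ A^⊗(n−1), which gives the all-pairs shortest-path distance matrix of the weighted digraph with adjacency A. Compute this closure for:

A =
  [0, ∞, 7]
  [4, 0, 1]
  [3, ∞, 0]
Closure =
  [0, ∞, 7]
  [4, 0, 1]
  [3, ∞, 0]

This is the Floyd-Warshall all-pairs shortest-path computation. For each intermediate vertex k = 0, 1, …, 2, update dist[i][j] ← min(dist[i][j], dist[i][k] + dist[k][j]). The final matrix gives, for each (i, j), the minimum total weight of any directed path from i to j (possibly empty when i = j).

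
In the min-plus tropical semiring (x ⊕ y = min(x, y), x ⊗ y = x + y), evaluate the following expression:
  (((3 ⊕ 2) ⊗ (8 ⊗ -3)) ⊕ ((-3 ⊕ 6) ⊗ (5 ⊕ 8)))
(((3 ⊕ 2) ⊗ (8 ⊗ -3)) ⊕ ((-3 ⊕ 6) ⊗ (5 ⊕ 8))) = 2

Expand innermost to outermost. Recall ⊕ takes the minimum of its arguments and ⊗ takes their sum. Working out the expression (((3 ⊕ 2) ⊗ (8 ⊗ -3)) ⊕ ((-3 ⊕ 6) ⊗ (5 ⊕ 8))) gives 2.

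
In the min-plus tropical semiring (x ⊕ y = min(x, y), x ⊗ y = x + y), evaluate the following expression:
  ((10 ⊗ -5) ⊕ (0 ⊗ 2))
((10 ⊗ -5) ⊕ (0 ⊗ 2)) = 2

Expand innermost to outermost. Recall ⊕ takes the minimum of its arguments and ⊗ takes their sum. Working out the expression ((10 ⊗ -5) ⊕ (0 ⊗ 2)) gives 2.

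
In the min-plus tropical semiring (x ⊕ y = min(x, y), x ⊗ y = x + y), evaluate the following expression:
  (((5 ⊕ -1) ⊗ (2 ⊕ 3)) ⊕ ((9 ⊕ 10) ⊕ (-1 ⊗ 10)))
(((5 ⊕ -1) ⊗ (2 ⊕ 3)) ⊕ ((9 ⊕ 10) ⊕ (-1 ⊗ 10))) = 1

Expand innermost to outermost. Recall ⊕ takes the minimum of its arguments and ⊗ takes their sum. Working out the expression (((5 ⊕ -1) ⊗ (2 ⊕ 3)) ⊕ ((9 ⊕ 10) ⊕ (-1 ⊗ 10))) gives 1.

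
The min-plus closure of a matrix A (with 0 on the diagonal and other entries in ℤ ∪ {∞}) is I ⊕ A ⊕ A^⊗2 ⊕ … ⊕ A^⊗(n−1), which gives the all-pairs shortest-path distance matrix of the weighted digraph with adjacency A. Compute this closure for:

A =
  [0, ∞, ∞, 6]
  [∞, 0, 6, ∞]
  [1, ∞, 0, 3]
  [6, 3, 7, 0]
Closure =
  [0, 9, 13, 6]
  [7, 0, 6, 9]
  [1, 6, 0, 3]
  [6, 3, 7, 0]

This is the Floyd-Warshall all-pairs shortest-path computation. For each intermediate vertex k = 0, 1, …, 3, update dist[i][j] ← min(dist[i][j], dist[i][k] + dist[k][j]). The final matrix gives, for each (i, j), the minimum total weight of any directed path from i to j (possibly empty when i = j).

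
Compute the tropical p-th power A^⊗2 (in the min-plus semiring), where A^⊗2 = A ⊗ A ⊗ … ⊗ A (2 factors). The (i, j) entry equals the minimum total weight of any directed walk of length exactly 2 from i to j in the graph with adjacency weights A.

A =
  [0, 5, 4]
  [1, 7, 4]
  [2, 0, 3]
A^⊗2 =
  [0, 4, 4]
  [1, 4, 5]
  [1, 3, 4]

Each entry (A^⊗2)_ij equals the minimum over all length-2 walks i = v_0 → v_1 → … → v_2 = j of Σ_t A[v_t][v_{t+1}]. For example, for (i, j) = (0, 2) we minimise over 3 possible intermediate vertex sequences; the minimum is 4, attained along the walk 0 → 0 → 2.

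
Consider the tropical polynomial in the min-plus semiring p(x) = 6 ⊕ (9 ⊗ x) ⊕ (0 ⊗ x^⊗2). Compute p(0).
p(0) = 0

A tropical monomial a ⊗ x^⊗i evaluates to a + i · x. Evaluating each term at x = 0:
  Term 0 contributes 6 + 0 · 0 = 6
  Term 1 contributes 9 + 1 · 0 = 9
  Term 2 contributes 0 + 2 · 0 = 0
p(0) = ⊕ of these = min[6, 9, 0] = 0.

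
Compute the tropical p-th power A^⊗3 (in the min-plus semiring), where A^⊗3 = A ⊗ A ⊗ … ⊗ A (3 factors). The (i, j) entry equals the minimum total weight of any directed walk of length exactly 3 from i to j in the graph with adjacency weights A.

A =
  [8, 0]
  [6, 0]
A^⊗3 =
  [6, 0]
  [6, 0]

Each entry (A^⊗3)_ij equals the minimum over all length-3 walks i = v_0 → v_1 → … → v_3 = j of Σ_t A[v_t][v_{t+1}]. For example, for (i, j) = (0, 1) we minimise over 4 possible intermediate vertex sequences; the minimum is 0, attained along the walk 0 → 1 → 1 → 1.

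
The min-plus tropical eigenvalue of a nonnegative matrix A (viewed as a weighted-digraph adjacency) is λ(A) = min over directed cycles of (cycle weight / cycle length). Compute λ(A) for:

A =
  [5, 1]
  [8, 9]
λ(A) = 9/2

Enumerate directed cycles and compute their means (weight / length). Sample:
  cycle 0 → 0: weight = 5, length = 1, mean = 5/1 ≈ 5.000
  cycle 1 → 1: weight = 9, length = 1, mean = 9/1 ≈ 9.000
  cycle 0 → 1 → 0: weight = 9, length = 2, mean = 9/2 ≈ 4.500
  cycle 1 → 0 → 1: weight = 9, length = 2, mean = 9/2 ≈ 4.500
Minimum mean = 4.500, attained e.g. along the cycle 0 → 1 → 0 with weight 9 and length 2. So λ(A) = 9/2 = 9/2.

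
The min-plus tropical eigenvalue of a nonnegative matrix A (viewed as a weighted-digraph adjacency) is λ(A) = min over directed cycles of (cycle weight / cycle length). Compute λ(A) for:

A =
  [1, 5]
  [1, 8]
λ(A) = 1

Enumerate directed cycles and compute their means (weight / length). Sample:
  cycle 0 → 0: weight = 1, length = 1, mean = 1/1 ≈ 1.000
  cycle 1 → 1: weight = 8, length = 1, mean = 8/1 ≈ 8.000
  cycle 0 → 1 → 0: weight = 6, length = 2, mean = 6/2 ≈ 3.000
  cycle 1 → 0 → 1: weight = 6, length = 2, mean = 6/2 ≈ 3.000
Minimum mean = 1.000, attained e.g. along the cycle 0 → 0 with weight 1 and length 1. So λ(A) = 1/1 = 1.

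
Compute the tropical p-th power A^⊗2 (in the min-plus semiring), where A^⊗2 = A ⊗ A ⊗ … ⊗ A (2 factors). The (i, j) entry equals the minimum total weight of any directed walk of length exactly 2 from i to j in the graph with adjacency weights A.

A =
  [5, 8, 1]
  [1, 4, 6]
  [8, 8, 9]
A^⊗2 =
  [9, 9, 6]
  [5, 8, 2]
  [9, 12, 9]

Each entry (A^⊗2)_ij equals the minimum over all length-2 walks i = v_0 → v_1 → … → v_2 = j of Σ_t A[v_t][v_{t+1}]. For example, for (i, j) = (0, 2) we minimise over 3 possible intermediate vertex sequences; the minimum is 6, attained along the walk 0 → 0 → 2.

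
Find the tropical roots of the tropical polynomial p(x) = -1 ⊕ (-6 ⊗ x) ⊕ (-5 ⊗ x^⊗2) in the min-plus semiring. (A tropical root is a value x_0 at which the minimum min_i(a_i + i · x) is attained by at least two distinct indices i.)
Roots: {-1, 5}

Each tropical root is a break point of the lower envelope of the lines y = a_i + i · x (there are 3 lines, with slopes 0, 1, ..., 2). Only the lines that attain the minimum somewhere contribute to roots; other lines are dominated. Here the surviving (envelope) indices are i = 2, i = 1, i = 0.
Intersections between consecutive envelope lines give the roots: for adjacent envelope indices i < j the intersection is x = (a_i − a_j) / (j − i). Reading off the sorted break points: {-1, 5}.
Verification: at each break x_0, at least two indices attain the minimum of min_i(a_i + i · x_0).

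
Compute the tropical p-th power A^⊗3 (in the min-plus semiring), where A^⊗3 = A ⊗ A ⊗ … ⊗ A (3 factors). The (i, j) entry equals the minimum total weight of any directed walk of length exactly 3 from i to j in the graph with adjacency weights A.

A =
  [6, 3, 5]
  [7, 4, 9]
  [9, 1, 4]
A^⊗3 =
  [13, 10, 13]
  [15, 12, 16]
  [12, 9, 12]

Each entry (A^⊗3)_ij equals the minimum over all length-3 walks i = v_0 → v_1 → … → v_3 = j of Σ_t A[v_t][v_{t+1}]. For example, for (i, j) = (0, 2) we minimise over 9 possible intermediate vertex sequences; the minimum is 13, attained along the walk 0 → 2 → 2 → 2.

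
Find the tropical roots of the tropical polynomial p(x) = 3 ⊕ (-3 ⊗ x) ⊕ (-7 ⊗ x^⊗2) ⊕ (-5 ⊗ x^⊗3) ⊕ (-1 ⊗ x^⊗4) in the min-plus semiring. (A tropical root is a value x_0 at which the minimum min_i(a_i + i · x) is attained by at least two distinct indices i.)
Roots: {-4, -2, 4, 6}

Each tropical root is a break point of the lower envelope of the lines y = a_i + i · x (there are 5 lines, with slopes 0, 1, ..., 4). Only the lines that attain the minimum somewhere contribute to roots; other lines are dominated. Here the surviving (envelope) indices are i = 4, i = 3, i = 2, i = 1, i = 0.
Intersections between consecutive envelope lines give the roots: for adjacent envelope indices i < j the intersection is x = (a_i − a_j) / (j − i). Reading off the sorted break points: {-4, -2, 4, 6}.
Verification: at each break x_0, at least two indices attain the minimum of min_i(a_i + i · x_0).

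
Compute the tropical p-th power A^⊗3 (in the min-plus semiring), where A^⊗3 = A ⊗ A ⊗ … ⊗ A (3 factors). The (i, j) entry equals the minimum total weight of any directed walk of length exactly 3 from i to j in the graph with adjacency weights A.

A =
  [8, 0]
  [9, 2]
A^⊗3 =
  [11, 4]
  [13, 6]

Each entry (A^⊗3)_ij equals the minimum over all length-3 walks i = v_0 → v_1 → … → v_3 = j of Σ_t A[v_t][v_{t+1}]. For example, for (i, j) = (0, 1) we minimise over 4 possible intermediate vertex sequences; the minimum is 4, attained along the walk 0 → 1 → 1 → 1.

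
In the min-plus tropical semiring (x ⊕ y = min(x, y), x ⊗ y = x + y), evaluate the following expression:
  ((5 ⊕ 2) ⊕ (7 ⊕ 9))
((5 ⊕ 2) ⊕ (7 ⊕ 9)) = 2

Expand innermost to outermost. Recall ⊕ takes the minimum of its arguments and ⊗ takes their sum. Working out the expression ((5 ⊕ 2) ⊕ (7 ⊕ 9)) gives 2.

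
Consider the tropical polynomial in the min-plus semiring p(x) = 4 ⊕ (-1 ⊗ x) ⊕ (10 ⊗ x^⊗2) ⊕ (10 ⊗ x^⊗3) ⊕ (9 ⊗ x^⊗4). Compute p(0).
p(0) = -1

A tropical monomial a ⊗ x^⊗i evaluates to a + i · x. Evaluating each term at x = 0:
  Term 0 contributes 4 + 0 · 0 = 4
  Term 1 contributes -1 + 1 · 0 = -1
  Term 2 contributes 10 + 2 · 0 = 10
  Term 3 contributes 10 + 3 · 0 = 10
  Term 4 contributes 9 + 4 · 0 = 9
p(0) = ⊕ of these = min[4, -1, 10, 10, 9] = -1.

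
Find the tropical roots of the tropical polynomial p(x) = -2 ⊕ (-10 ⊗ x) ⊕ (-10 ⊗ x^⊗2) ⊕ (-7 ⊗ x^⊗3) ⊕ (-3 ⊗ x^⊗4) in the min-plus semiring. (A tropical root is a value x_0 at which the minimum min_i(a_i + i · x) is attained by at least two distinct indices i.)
Roots: {-4, -3, 0, 8}

Each tropical root is a break point of the lower envelope of the lines y = a_i + i · x (there are 5 lines, with slopes 0, 1, ..., 4). Only the lines that attain the minimum somewhere contribute to roots; other lines are dominated. Here the surviving (envelope) indices are i = 4, i = 3, i = 2, i = 1, i = 0.
Intersections between consecutive envelope lines give the roots: for adjacent envelope indices i < j the intersection is x = (a_i − a_j) / (j − i). Reading off the sorted break points: {-4, -3, 0, 8}.
Verification: at each break x_0, at least two indices attain the minimum of min_i(a_i + i · x_0).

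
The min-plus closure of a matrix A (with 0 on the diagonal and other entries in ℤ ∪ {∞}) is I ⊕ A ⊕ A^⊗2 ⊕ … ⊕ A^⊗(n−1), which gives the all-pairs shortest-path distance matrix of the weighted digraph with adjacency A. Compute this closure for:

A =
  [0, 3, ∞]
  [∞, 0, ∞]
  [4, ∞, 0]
Closure =
  [0, 3, ∞]
  [∞, 0, ∞]
  [4, 7, 0]

This is the Floyd-Warshall all-pairs shortest-path computation. For each intermediate vertex k = 0, 1, …, 2, update dist[i][j] ← min(dist[i][j], dist[i][k] + dist[k][j]). The final matrix gives, for each (i, j), the minimum total weight of any directed path from i to j (possibly empty when i = j).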